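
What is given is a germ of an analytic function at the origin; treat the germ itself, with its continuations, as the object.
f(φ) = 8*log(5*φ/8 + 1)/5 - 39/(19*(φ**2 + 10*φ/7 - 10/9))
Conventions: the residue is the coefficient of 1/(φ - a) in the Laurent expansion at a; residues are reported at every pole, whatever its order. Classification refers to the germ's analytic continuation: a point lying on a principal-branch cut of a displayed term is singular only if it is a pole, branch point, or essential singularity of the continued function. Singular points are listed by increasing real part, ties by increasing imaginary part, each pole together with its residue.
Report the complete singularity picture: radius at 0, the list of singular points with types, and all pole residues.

Radius of convergence at 0: -5/7 + (1/21)*sqrt(715).
At -5/7 - (1/21)*sqrt(715): a pole of order 1; residue (63/2090)*sqrt(715).
At -8/5: a logarithmic branch point.
At -5/7 + (1/21)*sqrt(715): a pole of order 1; residue -(63/2090)*sqrt(715).

Denominator factor (φ**2 + 10*φ/7 - 10/9): discriminant 2860/441, real irrational roots -5/7 + (1/21)*sqrt(715) and -5/7 - (1/21)*sqrt(715); poles of order 1, moduli -5/7 + (1/21)*sqrt(715) and 5/7 + (1/21)*sqrt(715).
Branch term (8/5)*log(1 - φ/(-8/5)): its argument vanishes at φ = -8/5, a logarithmic branch point, modulus 8/5.
The radius of convergence is the smallest modulus among the singular points: -5/7 + (1/21)*sqrt(715).
The branch term is analytic at -5/7 - (1/21)*sqrt(715) and contributes nothing to the residue; only the rational part matters.
The factor φ**2 + 10*φ/7 - 10/9 splits as (φ - a)(φ - a') with a = -5/7 - (1/21)*sqrt(715), a' = -5/7 + (1/21)*sqrt(715). At the order-1 pole a set g(φ) = (φ - a)*(rational part) = [-39/19] / (φ - a').
Simple pole: residue = g(a) at a = -5/7 - (1/21)*sqrt(715), which is (63/2090)*sqrt(715).
The branch term is analytic at -5/7 + (1/21)*sqrt(715) and contributes nothing to the residue; only the rational part matters.
The factor φ**2 + 10*φ/7 - 10/9 splits as (φ - a)(φ - a') with a = -5/7 + (1/21)*sqrt(715), a' = -5/7 - (1/21)*sqrt(715). At the order-1 pole a set g(φ) = (φ - a)*(rational part) = [-39/19] / (φ - a').
Simple pole: residue = g(a) at a = -5/7 + (1/21)*sqrt(715), which is -(63/2090)*sqrt(715).
List the singular points by increasing real part (a conjugate pair: the negative imaginary part first).


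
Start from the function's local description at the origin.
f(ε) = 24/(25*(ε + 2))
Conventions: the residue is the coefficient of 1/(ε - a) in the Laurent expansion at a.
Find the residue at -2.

The residue is 24/25.

At the order-1 pole -2 set g(ε) = (ε - (-2))*f(ε) = 24/25.
Simple pole: residue = g(a) at a = -2, which is 24/25.


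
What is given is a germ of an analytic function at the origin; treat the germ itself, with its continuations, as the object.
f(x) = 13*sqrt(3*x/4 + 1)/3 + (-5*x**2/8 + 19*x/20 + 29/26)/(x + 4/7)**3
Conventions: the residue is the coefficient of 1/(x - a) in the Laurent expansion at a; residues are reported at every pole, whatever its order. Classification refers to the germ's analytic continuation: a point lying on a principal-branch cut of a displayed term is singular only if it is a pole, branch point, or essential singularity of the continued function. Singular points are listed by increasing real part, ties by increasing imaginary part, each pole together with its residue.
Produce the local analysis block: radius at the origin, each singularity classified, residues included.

Radius of convergence at 0: 4/7.
At -4/3: an algebraic (square-root) branch point.
At -4/7: a pole of order 3; residue -5/8.

Denominator factor (x + 4/7)^3: pole of order 3 at -4/7, modulus 4/7.
Branch term (13/3)*sqrt(1 - x/(-4/3)): its argument vanishes at x = -4/3, a square-root branch point, modulus 4/3.
The radius of convergence is the smallest modulus among the singular points: 4/7.
The branch term is analytic at -4/7 and contributes nothing to the residue; only the rational part matters.
At the order-3 pole -4/7 set g(x) = (x - (-4/7))^3*(rational part) = -5*x**2/8 + 19*x/20 + 29/26.
Order-3 pole: residue = g''(a)/2; g''(-4/7) = -5/4, so the residue is -5/8.
List the singular points by increasing real part (a conjugate pair: the negative imaginary part first).


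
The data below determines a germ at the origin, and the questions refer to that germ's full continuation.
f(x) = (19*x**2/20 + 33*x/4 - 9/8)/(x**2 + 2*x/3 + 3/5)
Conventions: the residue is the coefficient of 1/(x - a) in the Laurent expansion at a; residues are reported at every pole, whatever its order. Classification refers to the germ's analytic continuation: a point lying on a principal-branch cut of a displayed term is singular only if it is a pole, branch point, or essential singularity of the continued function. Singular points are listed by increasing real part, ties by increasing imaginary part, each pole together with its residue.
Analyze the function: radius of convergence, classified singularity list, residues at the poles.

Denominator factor (x**2 + 2*x/3 + 3/5): discriminant -88/45, complex-conjugate roots (-1/3) + ((1/15)*sqrt(110))*i and (-1/3) - ((1/15)*sqrt(110))*i; poles of order 1, moduli (1/5)*sqrt(15) and (1/5)*sqrt(15).
The radius of convergence is the smallest modulus among the singular points: (1/5)*sqrt(15).
The factor x**2 + 2*x/3 + 3/5 splits as (x - a)(x - a') with a = (-1/3) - ((1/15)*sqrt(110))*i, a' = (-1/3) + ((1/15)*sqrt(110))*i. At the order-1 pole a set g(x) = (x - a)*f(x) = [19*x**2/20 + 33*x/4 - 9/8] / (x - a').
Simple pole: residue = g(a) at a = (-1/3) - ((1/15)*sqrt(110))*i, which is (457/120) - ((7621/26400)*sqrt(110))*i.
The factor x**2 + 2*x/3 + 3/5 splits as (x - a)(x - a') with a = (-1/3) + ((1/15)*sqrt(110))*i, a' = (-1/3) - ((1/15)*sqrt(110))*i. At the order-1 pole a set g(x) = (x - a)*f(x) = [19*x**2/20 + 33*x/4 - 9/8] / (x - a').
Simple pole: residue = g(a) at a = (-1/3) + ((1/15)*sqrt(110))*i, which is (457/120) + ((7621/26400)*sqrt(110))*i.
List the singular points by increasing real part (a conjugate pair: the negative imaginary part first).

Radius of convergence at 0: (1/5)*sqrt(15).
At (-1/3) - ((1/15)*sqrt(110))*i: a pole of order 1; residue (457/120) - ((7621/26400)*sqrt(110))*i.
At (-1/3) + ((1/15)*sqrt(110))*i: a pole of order 1; residue (457/120) + ((7621/26400)*sqrt(110))*i.


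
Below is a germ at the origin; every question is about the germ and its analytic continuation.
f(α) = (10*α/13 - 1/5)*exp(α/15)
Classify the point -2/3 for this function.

The point is a regular point.

There is no denominator, hence no pole anywhere.
The factor exp(α/15) is entire.
So the germ continues analytically to -2/3.


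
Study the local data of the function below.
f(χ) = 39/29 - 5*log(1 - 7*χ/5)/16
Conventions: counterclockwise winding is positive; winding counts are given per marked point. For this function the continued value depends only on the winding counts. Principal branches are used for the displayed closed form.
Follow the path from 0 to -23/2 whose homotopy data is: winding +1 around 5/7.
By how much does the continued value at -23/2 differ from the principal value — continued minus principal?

The rational part is single-valued and drops out of the difference; each branch term changes only by its own monodromy.
(-5/16)*log(1 - χ/(5/7)): each positive loop around 5/7 adds 2*pi*i to the log, so winding +1 contributes (-5/16)*(1)*2*pi*i = -(5/8)*pi*i.
Summing the contributions at χ = -23/2 gives -(5/8)*pi*i.

Continued minus principal equals -(5/8)*pi*i.


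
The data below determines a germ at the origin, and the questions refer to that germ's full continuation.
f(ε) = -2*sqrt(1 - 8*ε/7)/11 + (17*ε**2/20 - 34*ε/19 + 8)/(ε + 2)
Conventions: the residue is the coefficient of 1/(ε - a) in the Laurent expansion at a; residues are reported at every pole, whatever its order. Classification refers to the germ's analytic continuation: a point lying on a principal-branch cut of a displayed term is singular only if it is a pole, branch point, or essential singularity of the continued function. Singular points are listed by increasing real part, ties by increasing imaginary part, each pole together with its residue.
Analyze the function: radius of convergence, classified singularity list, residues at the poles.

Radius of convergence at 0: 7/8.
At -2: a pole of order 1; residue 1423/95.
At 7/8: an algebraic (square-root) branch point.

Denominator factor (ε + 2): pole of order 1 at -2, modulus 2.
Branch term (-2/11)*sqrt(1 - ε/(7/8)): its argument vanishes at ε = 7/8, a square-root branch point, modulus 7/8.
The radius of convergence is the smallest modulus among the singular points: 7/8.
The branch term is analytic at -2 and contributes nothing to the residue; only the rational part matters.
At the order-1 pole -2 set g(ε) = (ε - (-2))*(rational part) = 17*ε**2/20 - 34*ε/19 + 8.
Simple pole: residue = g(a) at a = -2, which is 1423/95.
List the singular points by increasing real part (a conjugate pair: the negative imaginary part first).


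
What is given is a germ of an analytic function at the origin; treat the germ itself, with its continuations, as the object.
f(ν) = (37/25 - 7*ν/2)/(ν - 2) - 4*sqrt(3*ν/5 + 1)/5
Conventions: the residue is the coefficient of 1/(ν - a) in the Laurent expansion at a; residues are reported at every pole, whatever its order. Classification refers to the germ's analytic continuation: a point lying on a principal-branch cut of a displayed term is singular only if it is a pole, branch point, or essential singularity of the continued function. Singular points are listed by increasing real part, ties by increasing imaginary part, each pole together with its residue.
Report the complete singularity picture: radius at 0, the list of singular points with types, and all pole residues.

Radius of convergence at 0: 5/3.
At -5/3: an algebraic (square-root) branch point.
At 2: a pole of order 1; residue -138/25.

Denominator factor (ν - 2): pole of order 1 at 2, modulus 2.
Branch term (-4/5)*sqrt(1 - ν/(-5/3)): its argument vanishes at ν = -5/3, a square-root branch point, modulus 5/3.
The radius of convergence is the smallest modulus among the singular points: 5/3.
The branch term is analytic at 2 and contributes nothing to the residue; only the rational part matters.
At the order-1 pole 2 set g(ν) = (ν - (2))*(rational part) = 37/25 - 7*ν/2.
Simple pole: residue = g(a) at a = 2, which is -138/25.
List the singular points by increasing real part (a conjugate pair: the negative imaginary part first).


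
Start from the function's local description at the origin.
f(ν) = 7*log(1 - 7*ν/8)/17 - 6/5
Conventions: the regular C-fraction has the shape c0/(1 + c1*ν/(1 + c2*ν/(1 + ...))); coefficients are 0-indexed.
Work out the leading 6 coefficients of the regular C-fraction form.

The regular C-fraction coefficients are [-6/5, -245/816, -7/51, -119/256, 7/256, 28/15].

Taylor coefficients (expand at 0): a_0 = -6/5, a_1 = -49/136, a_2 = -343/2176, a_3 = -2401/26112, a_4 = -16807/278528, a_5 = -117649/2785280.
c0 = a_0 = -6/5. Peel one level at a time: if S = 1 + c*ν/S' with S'(0) = 1, then c is the ν-coefficient of S and S' = c*ν/(S - 1).
S_1 = c0/f = 1 + (-245/816)*ν + (-1715/41616)*ν^2 + ...; c1 = -245/816.
S_2 = c1*ν/(S_1 - 1) = 1 + (-7/51)*ν + (-49/768)*ν^2 + ...; c2 = -7/51.
S_3 = c2*ν/(S_2 - 1) = 1 + (-119/256)*ν + (833/65536)*ν^2 + ...; c3 = -119/256.
S_4 = c3*ν/(S_3 - 1) = 1 + (7/256)*ν + (-49/960)*ν^2 + ...; c4 = 7/256.
S_5 = c4*ν/(S_4 - 1) = 1 + (28/15)*ν + ...; c5 = 28/15.


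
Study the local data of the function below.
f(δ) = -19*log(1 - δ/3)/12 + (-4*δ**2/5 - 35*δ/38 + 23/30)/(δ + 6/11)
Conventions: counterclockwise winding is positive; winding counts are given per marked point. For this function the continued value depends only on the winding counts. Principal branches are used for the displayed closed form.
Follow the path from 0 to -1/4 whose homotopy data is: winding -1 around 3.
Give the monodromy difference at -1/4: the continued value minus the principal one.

Continued minus principal equals (19/6)*pi*i.

The rational part is single-valued and drops out of the difference; each branch term changes only by its own monodromy.
(-19/12)*log(1 - δ/(3)): each positive loop around 3 adds 2*pi*i to the log, so winding -1 contributes (-19/12)*(-1)*2*pi*i = (19/6)*pi*i.
Summing the contributions at δ = -1/4 gives (19/6)*pi*i.


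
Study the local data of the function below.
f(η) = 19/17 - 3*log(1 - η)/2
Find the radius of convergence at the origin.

Branch term (-3/2)*log(1 - η/(1)): its argument vanishes at η = 1, a logarithmic branch point, modulus 1.
The radius of convergence is the smallest modulus among the singular points: 1.

The radius of convergence is 1.


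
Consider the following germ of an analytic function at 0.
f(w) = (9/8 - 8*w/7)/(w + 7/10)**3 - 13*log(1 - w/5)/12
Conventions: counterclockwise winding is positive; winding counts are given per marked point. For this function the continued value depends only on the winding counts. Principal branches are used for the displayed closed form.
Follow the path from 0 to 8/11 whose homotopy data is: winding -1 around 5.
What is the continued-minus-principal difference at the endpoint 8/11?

Continued minus principal equals (13/6)*pi*i.

The rational part is single-valued and drops out of the difference; each branch term changes only by its own monodromy.
(-13/12)*log(1 - w/(5)): each positive loop around 5 adds 2*pi*i to the log, so winding -1 contributes (-13/12)*(-1)*2*pi*i = (13/6)*pi*i.
Summing the contributions at w = 8/11 gives (13/6)*pi*i.


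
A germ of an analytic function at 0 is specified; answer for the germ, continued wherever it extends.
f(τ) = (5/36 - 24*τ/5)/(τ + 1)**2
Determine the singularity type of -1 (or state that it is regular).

The denominator factor τ + 1 vanishes at -1 and appears to the power 2; the numerator there equals 889/180, nonzero, and no other factor vanishes.
Hence a pole whose order is the multiplicity, 2.

The point is a pole of order 2.


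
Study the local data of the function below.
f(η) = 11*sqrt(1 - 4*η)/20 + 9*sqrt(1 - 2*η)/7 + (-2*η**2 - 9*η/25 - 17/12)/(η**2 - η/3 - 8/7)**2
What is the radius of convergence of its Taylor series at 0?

Denominator factor (η**2 - η/3 - 8/7)^2: discriminant 295/63, real irrational roots 1/6 + (1/42)*sqrt(2065) and 1/6 - (1/42)*sqrt(2065); poles of order 2, moduli 1/6 + (1/42)*sqrt(2065) and -1/6 + (1/42)*sqrt(2065).
Branch term (11/20)*sqrt(1 - η/(1/4)): its argument vanishes at η = 1/4, a square-root branch point, modulus 1/4.
Branch term (9/7)*sqrt(1 - η/(1/2)): its argument vanishes at η = 1/2, a square-root branch point, modulus 1/2.
The radius of convergence is the smallest modulus among the singular points: 1/4.

The radius of convergence is 1/4.


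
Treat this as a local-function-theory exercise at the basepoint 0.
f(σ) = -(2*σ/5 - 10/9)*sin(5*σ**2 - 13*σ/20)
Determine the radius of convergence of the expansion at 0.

The radius of convergence is infinite.

The factor -sin(5*σ**2 - 13*σ/20) is entire and contributes no finite singular point.
The polynomial part has no poles.
No finite singular points: the Taylor series at 0 converges everywhere.


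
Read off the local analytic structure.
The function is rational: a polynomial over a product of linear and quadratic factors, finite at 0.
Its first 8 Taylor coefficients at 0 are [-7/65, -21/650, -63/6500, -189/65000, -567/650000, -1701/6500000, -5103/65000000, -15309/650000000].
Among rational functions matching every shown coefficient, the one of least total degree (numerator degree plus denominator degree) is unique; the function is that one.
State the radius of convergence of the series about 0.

No rational of total degree below 1 reproduces all 8 coefficients; solving the [0/1] Pade equations on them gives f(v) = 14/(39*(v - 10/3)), whose expansion matches every shown term.
Denominator factor (v - 10/3): pole of order 1 at 10/3, modulus 10/3.
The radius of convergence is the smallest modulus among the singular points: 10/3.

The radius of convergence is 10/3.


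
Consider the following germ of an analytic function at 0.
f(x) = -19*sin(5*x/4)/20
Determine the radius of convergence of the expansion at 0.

The radius of convergence is infinite.

The factor sin(5*x/4) is entire and contributes no finite singular point.
The polynomial part has no poles.
No finite singular points: the Taylor series at 0 converges everywhere.


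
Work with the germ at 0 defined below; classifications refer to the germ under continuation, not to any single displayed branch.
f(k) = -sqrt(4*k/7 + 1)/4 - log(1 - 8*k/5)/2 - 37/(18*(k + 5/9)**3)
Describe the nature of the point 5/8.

The term (-1/2)*log(1 - k/(5/8)) has argument 1 - 5/8/(5/8) = 0 at 5/8: a logarithmic (infinitely-sheeted) branch point; the remaining terms are analytic or single-valued there.

The point is a logarithmic branch point.


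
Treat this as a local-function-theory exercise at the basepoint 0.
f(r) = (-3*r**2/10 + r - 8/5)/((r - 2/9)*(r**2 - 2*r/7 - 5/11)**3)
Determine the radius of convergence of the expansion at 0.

The radius of convergence is 2/9.

Denominator factor (r - 2/9): pole of order 1 at 2/9, modulus 2/9.
Denominator factor (r**2 - 2*r/7 - 5/11)^3: discriminant 1024/539, real irrational roots 1/7 + (16/77)*sqrt(11) and 1/7 - (16/77)*sqrt(11); poles of order 3, moduli 1/7 + (16/77)*sqrt(11) and -1/7 + (16/77)*sqrt(11).
The radius of convergence is the smallest modulus among the singular points: 2/9.


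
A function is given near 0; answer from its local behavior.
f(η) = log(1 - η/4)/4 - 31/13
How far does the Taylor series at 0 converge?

Branch term (1/4)*log(1 - η/(4)): its argument vanishes at η = 4, a logarithmic branch point, modulus 4.
The radius of convergence is the smallest modulus among the singular points: 4.

The radius of convergence is 4.


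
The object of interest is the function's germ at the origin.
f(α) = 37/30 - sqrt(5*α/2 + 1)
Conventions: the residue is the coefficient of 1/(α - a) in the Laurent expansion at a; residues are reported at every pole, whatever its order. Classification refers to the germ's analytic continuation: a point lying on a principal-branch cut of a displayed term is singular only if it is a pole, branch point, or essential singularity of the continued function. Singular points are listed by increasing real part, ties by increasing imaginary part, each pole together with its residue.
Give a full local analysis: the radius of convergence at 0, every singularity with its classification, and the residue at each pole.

Branch term (-1)*sqrt(1 - α/(-2/5)): its argument vanishes at α = -2/5, a square-root branch point, modulus 2/5.
The radius of convergence is the smallest modulus among the singular points: 2/5.

Radius of convergence at 0: 2/5.
At -2/5: an algebraic (square-root) branch point.


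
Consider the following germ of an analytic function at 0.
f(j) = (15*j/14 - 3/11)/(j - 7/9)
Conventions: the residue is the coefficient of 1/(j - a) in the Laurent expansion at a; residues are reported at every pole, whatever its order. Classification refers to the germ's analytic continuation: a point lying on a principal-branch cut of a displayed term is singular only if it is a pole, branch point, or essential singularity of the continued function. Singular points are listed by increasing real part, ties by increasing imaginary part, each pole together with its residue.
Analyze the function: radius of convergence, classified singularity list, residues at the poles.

Denominator factor (j - 7/9): pole of order 1 at 7/9, modulus 7/9.
The radius of convergence is the smallest modulus among the singular points: 7/9.
At the order-1 pole 7/9 set g(j) = (j - (7/9))*f(j) = 15*j/14 - 3/11.
Simple pole: residue = g(a) at a = 7/9, which is 37/66.

Radius of convergence at 0: 7/9.
At 7/9: a pole of order 1; residue 37/66.


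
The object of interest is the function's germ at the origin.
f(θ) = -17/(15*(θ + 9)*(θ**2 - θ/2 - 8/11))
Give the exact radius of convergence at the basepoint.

Denominator factor (θ + 9): pole of order 1 at -9, modulus 9.
Denominator factor (θ**2 - θ/2 - 8/11): discriminant 139/44, real irrational roots 1/4 + (1/44)*sqrt(1529) and 1/4 - (1/44)*sqrt(1529); poles of order 1, moduli 1/4 + (1/44)*sqrt(1529) and -1/4 + (1/44)*sqrt(1529).
The radius of convergence is the smallest modulus among the singular points: -1/4 + (1/44)*sqrt(1529).

The radius of convergence is -1/4 + (1/44)*sqrt(1529).


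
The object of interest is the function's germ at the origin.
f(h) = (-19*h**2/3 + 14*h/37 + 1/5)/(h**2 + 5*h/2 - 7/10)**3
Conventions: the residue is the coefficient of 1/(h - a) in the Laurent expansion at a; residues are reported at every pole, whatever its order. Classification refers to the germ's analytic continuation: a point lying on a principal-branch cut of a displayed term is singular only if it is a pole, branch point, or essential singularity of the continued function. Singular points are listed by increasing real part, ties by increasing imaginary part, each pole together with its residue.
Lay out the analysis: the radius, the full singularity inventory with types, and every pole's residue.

Radius of convergence at 0: -5/4 + (1/20)*sqrt(905).
At -5/4 - (1/20)*sqrt(905): a pole of order 3; residue (2873080/658201251)*sqrt(905).
At -5/4 + (1/20)*sqrt(905): a pole of order 3; residue -(2873080/658201251)*sqrt(905).


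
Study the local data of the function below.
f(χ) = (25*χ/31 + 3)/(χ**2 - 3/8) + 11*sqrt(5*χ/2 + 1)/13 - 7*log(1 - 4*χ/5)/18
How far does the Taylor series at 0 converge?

The radius of convergence is 2/5.

Denominator factor (χ**2 - 3/8): discriminant 3/2, real irrational roots (1/4)*sqrt(6) and -(1/4)*sqrt(6); poles of order 1, moduli (1/4)*sqrt(6) and (1/4)*sqrt(6).
Branch term (-7/18)*log(1 - χ/(5/4)): its argument vanishes at χ = 5/4, a logarithmic branch point, modulus 5/4.
Branch term (11/13)*sqrt(1 - χ/(-2/5)): its argument vanishes at χ = -2/5, a square-root branch point, modulus 2/5.
The radius of convergence is the smallest modulus among the singular points: 2/5.


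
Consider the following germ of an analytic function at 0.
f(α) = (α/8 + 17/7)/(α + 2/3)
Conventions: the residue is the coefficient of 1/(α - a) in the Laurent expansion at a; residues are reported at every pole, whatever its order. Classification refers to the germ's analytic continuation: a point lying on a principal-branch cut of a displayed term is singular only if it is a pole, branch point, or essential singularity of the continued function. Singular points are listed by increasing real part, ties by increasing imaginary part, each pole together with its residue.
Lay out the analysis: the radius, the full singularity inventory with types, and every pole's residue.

Radius of convergence at 0: 2/3.
At -2/3: a pole of order 1; residue 197/84.

Denominator factor (α + 2/3): pole of order 1 at -2/3, modulus 2/3.
The radius of convergence is the smallest modulus among the singular points: 2/3.
At the order-1 pole -2/3 set g(α) = (α - (-2/3))*f(α) = α/8 + 17/7.
Simple pole: residue = g(a) at a = -2/3, which is 197/84.


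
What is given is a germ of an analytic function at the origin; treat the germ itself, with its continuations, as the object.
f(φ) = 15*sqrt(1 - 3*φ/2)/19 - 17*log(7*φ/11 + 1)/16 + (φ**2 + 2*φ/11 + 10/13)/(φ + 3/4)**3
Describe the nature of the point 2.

Denominator factors: φ + 3/4 = 11/4 at φ = 2 — none vanishes.
Branch term sqrt(1 - φ/(2/3)): argument at 2 is -2, nonzero, so 2 is not its branch point (a point on a principal cut is still regular for the continued germ).
Branch term log(1 - φ/(-11/7)): argument at 2 is 25/11, nonzero, so 2 is not its branch point (a point on a principal cut is still regular for the continued germ).
So the germ continues analytically to 2.

The point is a regular point.


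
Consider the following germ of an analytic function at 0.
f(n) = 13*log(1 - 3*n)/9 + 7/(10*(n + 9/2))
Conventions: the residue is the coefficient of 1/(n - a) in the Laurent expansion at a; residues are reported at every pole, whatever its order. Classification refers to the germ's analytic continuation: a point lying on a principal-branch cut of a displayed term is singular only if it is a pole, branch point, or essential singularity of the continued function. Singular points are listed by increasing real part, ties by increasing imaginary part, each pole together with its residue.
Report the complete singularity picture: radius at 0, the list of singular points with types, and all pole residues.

Radius of convergence at 0: 1/3.
At -9/2: a pole of order 1; residue 7/10.
At 1/3: a logarithmic branch point.

Denominator factor (n + 9/2): pole of order 1 at -9/2, modulus 9/2.
Branch term (13/9)*log(1 - n/(1/3)): its argument vanishes at n = 1/3, a logarithmic branch point, modulus 1/3.
The radius of convergence is the smallest modulus among the singular points: 1/3.
The branch term is analytic at -9/2 and contributes nothing to the residue; only the rational part matters.
At the order-1 pole -9/2 set g(n) = (n - (-9/2))*(rational part) = 7/10.
Simple pole: residue = g(a) at a = -9/2, which is 7/10.
List the singular points by increasing real part (a conjugate pair: the negative imaginary part first).


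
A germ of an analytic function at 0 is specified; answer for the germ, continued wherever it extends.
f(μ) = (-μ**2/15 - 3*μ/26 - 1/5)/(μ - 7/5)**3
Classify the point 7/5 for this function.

The point is a pole of order 3.

The denominator factor μ - 7/5 vanishes at 7/5 and appears to the power 3; the numerator there equals -4799/9750, nonzero, and no other factor vanishes.
Hence a pole whose order is the multiplicity, 3.


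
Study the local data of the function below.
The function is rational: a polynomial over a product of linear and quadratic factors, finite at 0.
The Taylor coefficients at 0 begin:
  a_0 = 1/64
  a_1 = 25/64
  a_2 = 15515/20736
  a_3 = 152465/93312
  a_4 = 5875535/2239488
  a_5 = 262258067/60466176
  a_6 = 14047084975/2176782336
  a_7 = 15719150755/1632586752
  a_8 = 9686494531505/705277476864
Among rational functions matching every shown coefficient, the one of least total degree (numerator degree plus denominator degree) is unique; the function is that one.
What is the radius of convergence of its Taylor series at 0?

No rational of total degree below 7 reproduces all 9 coefficients; solving the [1/6] Pade equations on them gives f(δ) = (13*δ/9 + 1/16)/((δ - 2)**2*(δ**2 + 4*δ/9 - 1)**2), whose expansion matches every shown term.
Denominator factor (δ**2 + 4*δ/9 - 1)^2: discriminant 340/81, real irrational roots -2/9 + (1/9)*sqrt(85) and -2/9 - (1/9)*sqrt(85); poles of order 2, moduli -2/9 + (1/9)*sqrt(85) and 2/9 + (1/9)*sqrt(85).
Denominator factor (δ - 2)^2: pole of order 2 at 2, modulus 2.
The radius of convergence is the smallest modulus among the singular points: -2/9 + (1/9)*sqrt(85).

The radius of convergence is -2/9 + (1/9)*sqrt(85).


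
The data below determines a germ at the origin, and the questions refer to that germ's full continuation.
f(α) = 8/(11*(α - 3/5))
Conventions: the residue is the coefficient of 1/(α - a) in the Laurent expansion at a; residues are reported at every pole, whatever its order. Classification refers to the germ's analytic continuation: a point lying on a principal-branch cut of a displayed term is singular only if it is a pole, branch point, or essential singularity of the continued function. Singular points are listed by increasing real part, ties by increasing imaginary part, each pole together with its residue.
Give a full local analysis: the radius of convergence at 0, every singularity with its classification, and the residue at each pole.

Radius of convergence at 0: 3/5.
At 3/5: a pole of order 1; residue 8/11.

Denominator factor (α - 3/5): pole of order 1 at 3/5, modulus 3/5.
The radius of convergence is the smallest modulus among the singular points: 3/5.
At the order-1 pole 3/5 set g(α) = (α - (3/5))*f(α) = 8/11.
Simple pole: residue = g(a) at a = 3/5, which is 8/11.


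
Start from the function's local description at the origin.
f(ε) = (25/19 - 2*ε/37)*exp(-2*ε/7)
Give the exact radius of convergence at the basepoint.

The radius of convergence is infinite.

The factor exp(-2*ε/7) is entire and contributes no finite singular point.
The polynomial part has no poles.
No finite singular points: the Taylor series at 0 converges everywhere.


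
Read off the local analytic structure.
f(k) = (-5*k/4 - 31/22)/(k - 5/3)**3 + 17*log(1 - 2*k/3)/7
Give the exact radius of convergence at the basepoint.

The radius of convergence is 3/2.

Denominator factor (k - 5/3)^3: pole of order 3 at 5/3, modulus 5/3.
Branch term (17/7)*log(1 - k/(3/2)): its argument vanishes at k = 3/2, a logarithmic branch point, modulus 3/2.
The radius of convergence is the smallest modulus among the singular points: 3/2.


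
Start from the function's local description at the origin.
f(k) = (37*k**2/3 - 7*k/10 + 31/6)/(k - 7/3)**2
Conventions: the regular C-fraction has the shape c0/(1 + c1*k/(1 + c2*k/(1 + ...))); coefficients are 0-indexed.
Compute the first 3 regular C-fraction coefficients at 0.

Taylor coefficients (expand at 0): a_0 = 93/98, a_1 = 2349/3430, a_2 = 64299/24010.
c0 = a_0 = 93/98. Peel one level at a time: if S = 1 + c*k/S' with S'(0) = 1, then c is the k-coefficient of S and S' = c*k/(S - 1).
S_1 = c0/f = 1 + (-783/1085)*k + (-2709026/1177225)*k^2 + ...; c1 = -783/1085.
S_2 = c1*k/(S_1 - 1) = 1 + (-2709026/849555)*k + ...; c2 = -2709026/849555.

The regular C-fraction coefficients are [93/98, -783/1085, -2709026/849555].


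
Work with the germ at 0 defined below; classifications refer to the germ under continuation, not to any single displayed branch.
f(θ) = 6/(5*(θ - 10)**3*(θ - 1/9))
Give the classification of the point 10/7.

The point is a regular point.

Denominator factors: θ - 10 = -60/7 at θ = 10/7; θ - 1/9 = 83/63 at θ = 10/7 — none vanishes.
So the germ continues analytically to 10/7.


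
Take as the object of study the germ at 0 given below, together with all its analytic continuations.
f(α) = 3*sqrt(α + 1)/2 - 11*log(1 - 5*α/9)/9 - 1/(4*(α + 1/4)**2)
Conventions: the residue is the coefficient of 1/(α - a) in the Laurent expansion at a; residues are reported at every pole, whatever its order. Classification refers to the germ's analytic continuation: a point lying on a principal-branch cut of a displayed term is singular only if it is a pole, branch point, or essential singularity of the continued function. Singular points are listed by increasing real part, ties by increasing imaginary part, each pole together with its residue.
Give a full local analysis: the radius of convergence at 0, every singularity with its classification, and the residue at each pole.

Radius of convergence at 0: 1/4.
At -1: an algebraic (square-root) branch point.
At -1/4: a pole of order 2; residue 0.
At 9/5: a logarithmic branch point.

Denominator factor (α + 1/4)^2: pole of order 2 at -1/4, modulus 1/4.
Branch term (-11/9)*log(1 - α/(9/5)): its argument vanishes at α = 9/5, a logarithmic branch point, modulus 9/5.
Branch term (3/2)*sqrt(1 - α/(-1)): its argument vanishes at α = -1, a square-root branch point, modulus 1.
The radius of convergence is the smallest modulus among the singular points: 1/4.
The branch terms are analytic at -1/4 and contribute nothing to the residue; only the rational part matters.
At the order-2 pole -1/4 set g(α) = (α - (-1/4))^2*(rational part) = -1/4.
Order-2 pole: residue = g'(a); g'(-1/4) = 0, so the residue is 0.
List the singular points by increasing real part (a conjugate pair: the negative imaginary part first).


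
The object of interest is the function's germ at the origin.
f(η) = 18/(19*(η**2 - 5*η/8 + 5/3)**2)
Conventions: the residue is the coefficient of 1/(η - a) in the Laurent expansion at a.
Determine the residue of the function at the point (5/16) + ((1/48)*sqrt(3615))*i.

The residue is -((55296/27588475)*sqrt(3615))*i.

The factor η**2 - 5*η/8 + 5/3 splits as (η - a)(η - a') with a = (5/16) + ((1/48)*sqrt(3615))*i, a' = (5/16) - ((1/48)*sqrt(3615))*i. At the order-2 pole a set g(η) = (η - a)^2*f(η) = [18/19] / (η - a')^2.
Order-2 pole: residue = g'(a); g'((5/16) + ((1/48)*sqrt(3615))*i) = -((55296/27588475)*sqrt(3615))*i, so the residue is -((55296/27588475)*sqrt(3615))*i.


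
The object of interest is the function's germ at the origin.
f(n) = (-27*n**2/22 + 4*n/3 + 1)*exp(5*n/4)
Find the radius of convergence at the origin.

The radius of convergence is infinite.

The factor exp(5*n/4) is entire and contributes no finite singular point.
The polynomial part has no poles.
No finite singular points: the Taylor series at 0 converges everywhere.


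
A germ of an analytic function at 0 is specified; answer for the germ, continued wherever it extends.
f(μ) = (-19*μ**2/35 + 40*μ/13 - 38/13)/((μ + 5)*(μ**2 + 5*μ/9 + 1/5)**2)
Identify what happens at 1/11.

Denominator factors: μ + 5 = 56/11 at μ = 1/11; μ**2 + 5*μ/9 + 1/5 = 1409/5445 at μ = 1/11 — none vanishes.
So the germ continues analytically to 1/11.

The point is a regular point.


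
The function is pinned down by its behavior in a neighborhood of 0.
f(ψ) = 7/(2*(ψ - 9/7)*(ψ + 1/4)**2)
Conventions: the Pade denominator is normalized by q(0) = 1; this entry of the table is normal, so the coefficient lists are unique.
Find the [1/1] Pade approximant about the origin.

The Pade approximant has numerator coefficients [-392/9, 34496/585]; denominator coefficients [1, 3433/585].

Taylor coefficients needed (expand at 0): a_0 = -392/9, a_1 = 25480/81, a_2 = -1345736/729.
Write the denominator as Q(ψ) = 1 + q1*ψ. Requiring Q*f - P = O(ψ^3) with deg P <= 1 kills the coefficients of ψ^2..ψ^2 in Q*f:
  ψ^2: a_2 + q1*a_1 = 0, i.e. -1345736/729 + (25480/81)*q1 = 0.
Solving this linear system: q1 = 3433/585.
The numerator is Q*f truncated at degree 1: P0 = a_0 = -392/9; P1 = a_1 + q1*a_0 = 34496/585.


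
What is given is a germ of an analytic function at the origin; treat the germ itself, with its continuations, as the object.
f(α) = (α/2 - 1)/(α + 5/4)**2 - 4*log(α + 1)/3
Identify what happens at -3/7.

The point is a regular point.

Denominator factors: α + 5/4 = 23/28 at α = -3/7 — none vanishes.
Branch term log(1 - α/(-1)): argument at -3/7 is 4/7, nonzero, so -3/7 is not its branch point (a point on a principal cut is still regular for the continued germ).
So the germ continues analytically to -3/7.


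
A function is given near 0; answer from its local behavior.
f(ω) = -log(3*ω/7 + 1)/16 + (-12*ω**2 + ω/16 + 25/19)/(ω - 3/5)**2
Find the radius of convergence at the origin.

The radius of convergence is 3/5.

Denominator factor (ω - 3/5)^2: pole of order 2 at 3/5, modulus 3/5.
Branch term (-1/16)*log(1 - ω/(-7/3)): its argument vanishes at ω = -7/3, a logarithmic branch point, modulus 7/3.
The radius of convergence is the smallest modulus among the singular points: 3/5.


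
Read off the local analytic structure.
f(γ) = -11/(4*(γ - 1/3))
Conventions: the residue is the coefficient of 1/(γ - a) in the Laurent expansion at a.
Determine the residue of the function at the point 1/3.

The residue is -11/4.

At the order-1 pole 1/3 set g(γ) = (γ - (1/3))*f(γ) = -11/4.
Simple pole: residue = g(a) at a = 1/3, which is -11/4.


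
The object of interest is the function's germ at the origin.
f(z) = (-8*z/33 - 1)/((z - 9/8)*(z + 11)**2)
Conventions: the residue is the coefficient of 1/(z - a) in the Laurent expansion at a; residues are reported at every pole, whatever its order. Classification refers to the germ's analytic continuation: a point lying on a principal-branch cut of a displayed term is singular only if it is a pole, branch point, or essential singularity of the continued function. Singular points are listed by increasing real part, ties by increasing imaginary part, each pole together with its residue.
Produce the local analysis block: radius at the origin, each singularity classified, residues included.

Radius of convergence at 0: 9/8.
At -11: a pole of order 2; residue 896/103499.
At 9/8: a pole of order 1; residue -896/103499.

Denominator factor (z + 11)^2: pole of order 2 at -11, modulus 11.
Denominator factor (z - 9/8): pole of order 1 at 9/8, modulus 9/8.
The radius of convergence is the smallest modulus among the singular points: 9/8.
At the order-2 pole -11 set g(z) = (z - (-11))^2*f(z) = (-8*z/33 - 1)/(z - 9/8).
Order-2 pole: residue = g'(a); g'(-11) = 896/103499, so the residue is 896/103499.
At the order-1 pole 9/8 set g(z) = (z - (9/8))*f(z) = (-8*z/33 - 1)/(z + 11)**2.
Simple pole: residue = g(a) at a = 9/8, which is -896/103499.
List the singular points by increasing real part (a conjugate pair: the negative imaginary part first).


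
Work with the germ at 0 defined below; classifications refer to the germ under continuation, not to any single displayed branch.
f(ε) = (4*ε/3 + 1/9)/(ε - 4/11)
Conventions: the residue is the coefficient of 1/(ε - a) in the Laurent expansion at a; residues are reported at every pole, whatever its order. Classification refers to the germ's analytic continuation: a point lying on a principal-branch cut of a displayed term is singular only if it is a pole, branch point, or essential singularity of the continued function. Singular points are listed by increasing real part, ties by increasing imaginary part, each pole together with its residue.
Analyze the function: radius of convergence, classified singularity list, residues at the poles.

Denominator factor (ε - 4/11): pole of order 1 at 4/11, modulus 4/11.
The radius of convergence is the smallest modulus among the singular points: 4/11.
At the order-1 pole 4/11 set g(ε) = (ε - (4/11))*f(ε) = 4*ε/3 + 1/9.
Simple pole: residue = g(a) at a = 4/11, which is 59/99.

Radius of convergence at 0: 4/11.
At 4/11: a pole of order 1; residue 59/99.


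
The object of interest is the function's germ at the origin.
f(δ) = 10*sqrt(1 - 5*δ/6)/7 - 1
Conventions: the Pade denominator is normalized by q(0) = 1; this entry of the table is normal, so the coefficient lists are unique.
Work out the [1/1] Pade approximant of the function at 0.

The Pade approximant has numerator coefficients [3/7, -115/168]; denominator coefficients [1, -5/24].

Taylor coefficients needed (expand at 0): a_0 = 3/7, a_1 = -25/42, a_2 = -125/1008.
Write the denominator as Q(δ) = 1 + q1*δ. Requiring Q*f - P = O(δ^3) with deg P <= 1 kills the coefficients of δ^2..δ^2 in Q*f:
  δ^2: a_2 + q1*a_1 = 0, i.e. -125/1008 + (-25/42)*q1 = 0.
Solving this linear system: q1 = -5/24.
The numerator is Q*f truncated at degree 1: P0 = a_0 = 3/7; P1 = a_1 + q1*a_0 = -115/168.


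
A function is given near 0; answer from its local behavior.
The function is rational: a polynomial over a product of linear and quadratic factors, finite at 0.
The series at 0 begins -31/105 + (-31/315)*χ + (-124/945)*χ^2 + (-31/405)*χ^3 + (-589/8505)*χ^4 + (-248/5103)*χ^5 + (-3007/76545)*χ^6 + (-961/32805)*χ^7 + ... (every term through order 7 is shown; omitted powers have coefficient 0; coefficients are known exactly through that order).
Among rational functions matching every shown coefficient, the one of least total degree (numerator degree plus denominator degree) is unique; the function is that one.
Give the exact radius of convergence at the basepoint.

The radius of convergence is -1/2 + (1/2)*sqrt(13).

No rational of total degree below 2 reproduces all 8 coefficients; solving the [0/2] Pade equations on them gives f(χ) = 31/(35*(χ**2 + χ - 3)), whose expansion matches every shown term.
Denominator factor (χ**2 + χ - 3): discriminant 13, real irrational roots -1/2 + (1/2)*sqrt(13) and -1/2 - (1/2)*sqrt(13); poles of order 1, moduli -1/2 + (1/2)*sqrt(13) and 1/2 + (1/2)*sqrt(13).
The radius of convergence is the smallest modulus among the singular points: -1/2 + (1/2)*sqrt(13).
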